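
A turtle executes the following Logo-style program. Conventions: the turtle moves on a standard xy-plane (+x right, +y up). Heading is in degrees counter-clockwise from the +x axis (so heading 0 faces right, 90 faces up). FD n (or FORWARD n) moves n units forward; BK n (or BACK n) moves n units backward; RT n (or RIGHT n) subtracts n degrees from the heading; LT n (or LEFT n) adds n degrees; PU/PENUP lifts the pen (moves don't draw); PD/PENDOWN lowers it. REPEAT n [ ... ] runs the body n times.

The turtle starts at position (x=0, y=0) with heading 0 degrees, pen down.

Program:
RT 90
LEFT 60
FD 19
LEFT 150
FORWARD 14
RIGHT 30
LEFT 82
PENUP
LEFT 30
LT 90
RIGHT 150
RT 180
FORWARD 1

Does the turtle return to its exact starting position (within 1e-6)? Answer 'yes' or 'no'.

Executing turtle program step by step:
Start: pos=(0,0), heading=0, pen down
RT 90: heading 0 -> 270
LT 60: heading 270 -> 330
FD 19: (0,0) -> (16.454,-9.5) [heading=330, draw]
LT 150: heading 330 -> 120
FD 14: (16.454,-9.5) -> (9.454,2.624) [heading=120, draw]
RT 30: heading 120 -> 90
LT 82: heading 90 -> 172
PU: pen up
LT 30: heading 172 -> 202
LT 90: heading 202 -> 292
RT 150: heading 292 -> 142
RT 180: heading 142 -> 322
FD 1: (9.454,2.624) -> (10.242,2.009) [heading=322, move]
Final: pos=(10.242,2.009), heading=322, 2 segment(s) drawn

Start position: (0, 0)
Final position: (10.242, 2.009)
Distance = 10.438; >= 1e-6 -> NOT closed

Answer: no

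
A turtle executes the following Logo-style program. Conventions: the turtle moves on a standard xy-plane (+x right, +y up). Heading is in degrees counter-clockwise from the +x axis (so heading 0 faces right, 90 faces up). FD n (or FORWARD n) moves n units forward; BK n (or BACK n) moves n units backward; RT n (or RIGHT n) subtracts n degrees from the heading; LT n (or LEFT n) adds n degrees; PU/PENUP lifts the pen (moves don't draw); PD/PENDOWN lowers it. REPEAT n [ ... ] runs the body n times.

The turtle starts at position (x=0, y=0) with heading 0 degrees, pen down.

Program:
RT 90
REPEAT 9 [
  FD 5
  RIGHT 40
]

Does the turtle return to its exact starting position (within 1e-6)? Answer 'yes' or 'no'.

Answer: yes

Derivation:
Executing turtle program step by step:
Start: pos=(0,0), heading=0, pen down
RT 90: heading 0 -> 270
REPEAT 9 [
  -- iteration 1/9 --
  FD 5: (0,0) -> (0,-5) [heading=270, draw]
  RT 40: heading 270 -> 230
  -- iteration 2/9 --
  FD 5: (0,-5) -> (-3.214,-8.83) [heading=230, draw]
  RT 40: heading 230 -> 190
  -- iteration 3/9 --
  FD 5: (-3.214,-8.83) -> (-8.138,-9.698) [heading=190, draw]
  RT 40: heading 190 -> 150
  -- iteration 4/9 --
  FD 5: (-8.138,-9.698) -> (-12.468,-7.198) [heading=150, draw]
  RT 40: heading 150 -> 110
  -- iteration 5/9 --
  FD 5: (-12.468,-7.198) -> (-14.178,-2.5) [heading=110, draw]
  RT 40: heading 110 -> 70
  -- iteration 6/9 --
  FD 5: (-14.178,-2.5) -> (-12.468,2.198) [heading=70, draw]
  RT 40: heading 70 -> 30
  -- iteration 7/9 --
  FD 5: (-12.468,2.198) -> (-8.138,4.698) [heading=30, draw]
  RT 40: heading 30 -> 350
  -- iteration 8/9 --
  FD 5: (-8.138,4.698) -> (-3.214,3.83) [heading=350, draw]
  RT 40: heading 350 -> 310
  -- iteration 9/9 --
  FD 5: (-3.214,3.83) -> (0,0) [heading=310, draw]
  RT 40: heading 310 -> 270
]
Final: pos=(0,0), heading=270, 9 segment(s) drawn

Start position: (0, 0)
Final position: (0, 0)
Distance = 0; < 1e-6 -> CLOSED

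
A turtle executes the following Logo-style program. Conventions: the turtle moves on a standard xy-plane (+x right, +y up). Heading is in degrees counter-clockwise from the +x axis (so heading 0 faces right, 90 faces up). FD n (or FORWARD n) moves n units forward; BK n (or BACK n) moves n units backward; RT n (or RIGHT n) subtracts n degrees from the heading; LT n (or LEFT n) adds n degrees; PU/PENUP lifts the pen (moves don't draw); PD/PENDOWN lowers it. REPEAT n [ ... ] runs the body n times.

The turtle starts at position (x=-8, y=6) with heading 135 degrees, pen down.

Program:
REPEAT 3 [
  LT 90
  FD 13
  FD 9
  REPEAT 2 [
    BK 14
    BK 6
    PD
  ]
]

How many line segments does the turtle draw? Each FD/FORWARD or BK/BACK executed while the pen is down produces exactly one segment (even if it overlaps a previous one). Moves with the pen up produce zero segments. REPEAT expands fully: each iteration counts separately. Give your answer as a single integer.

Answer: 18

Derivation:
Executing turtle program step by step:
Start: pos=(-8,6), heading=135, pen down
REPEAT 3 [
  -- iteration 1/3 --
  LT 90: heading 135 -> 225
  FD 13: (-8,6) -> (-17.192,-3.192) [heading=225, draw]
  FD 9: (-17.192,-3.192) -> (-23.556,-9.556) [heading=225, draw]
  REPEAT 2 [
    -- iteration 1/2 --
    BK 14: (-23.556,-9.556) -> (-13.657,0.343) [heading=225, draw]
    BK 6: (-13.657,0.343) -> (-9.414,4.586) [heading=225, draw]
    PD: pen down
    -- iteration 2/2 --
    BK 14: (-9.414,4.586) -> (0.485,14.485) [heading=225, draw]
    BK 6: (0.485,14.485) -> (4.728,18.728) [heading=225, draw]
    PD: pen down
  ]
  -- iteration 2/3 --
  LT 90: heading 225 -> 315
  FD 13: (4.728,18.728) -> (13.92,9.536) [heading=315, draw]
  FD 9: (13.92,9.536) -> (20.284,3.172) [heading=315, draw]
  REPEAT 2 [
    -- iteration 1/2 --
    BK 14: (20.284,3.172) -> (10.385,13.071) [heading=315, draw]
    BK 6: (10.385,13.071) -> (6.142,17.314) [heading=315, draw]
    PD: pen down
    -- iteration 2/2 --
    BK 14: (6.142,17.314) -> (-3.757,27.213) [heading=315, draw]
    BK 6: (-3.757,27.213) -> (-8,31.456) [heading=315, draw]
    PD: pen down
  ]
  -- iteration 3/3 --
  LT 90: heading 315 -> 45
  FD 13: (-8,31.456) -> (1.192,40.648) [heading=45, draw]
  FD 9: (1.192,40.648) -> (7.556,47.012) [heading=45, draw]
  REPEAT 2 [
    -- iteration 1/2 --
    BK 14: (7.556,47.012) -> (-2.343,37.113) [heading=45, draw]
    BK 6: (-2.343,37.113) -> (-6.586,32.87) [heading=45, draw]
    PD: pen down
    -- iteration 2/2 --
    BK 14: (-6.586,32.87) -> (-16.485,22.971) [heading=45, draw]
    BK 6: (-16.485,22.971) -> (-20.728,18.728) [heading=45, draw]
    PD: pen down
  ]
]
Final: pos=(-20.728,18.728), heading=45, 18 segment(s) drawn
Segments drawn: 18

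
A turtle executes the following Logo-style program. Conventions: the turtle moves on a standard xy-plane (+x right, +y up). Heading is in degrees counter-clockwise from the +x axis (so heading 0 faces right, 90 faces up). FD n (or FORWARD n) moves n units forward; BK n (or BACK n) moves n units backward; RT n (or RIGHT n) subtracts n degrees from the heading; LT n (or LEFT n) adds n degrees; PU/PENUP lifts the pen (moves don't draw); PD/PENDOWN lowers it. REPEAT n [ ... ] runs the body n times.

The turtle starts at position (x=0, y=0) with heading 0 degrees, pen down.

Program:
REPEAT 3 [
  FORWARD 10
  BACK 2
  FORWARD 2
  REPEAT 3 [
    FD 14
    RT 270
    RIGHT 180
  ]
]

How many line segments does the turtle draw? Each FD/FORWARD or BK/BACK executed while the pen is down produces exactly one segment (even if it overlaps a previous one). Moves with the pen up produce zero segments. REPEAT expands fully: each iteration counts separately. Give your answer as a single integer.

Answer: 18

Derivation:
Executing turtle program step by step:
Start: pos=(0,0), heading=0, pen down
REPEAT 3 [
  -- iteration 1/3 --
  FD 10: (0,0) -> (10,0) [heading=0, draw]
  BK 2: (10,0) -> (8,0) [heading=0, draw]
  FD 2: (8,0) -> (10,0) [heading=0, draw]
  REPEAT 3 [
    -- iteration 1/3 --
    FD 14: (10,0) -> (24,0) [heading=0, draw]
    RT 270: heading 0 -> 90
    RT 180: heading 90 -> 270
    -- iteration 2/3 --
    FD 14: (24,0) -> (24,-14) [heading=270, draw]
    RT 270: heading 270 -> 0
    RT 180: heading 0 -> 180
    -- iteration 3/3 --
    FD 14: (24,-14) -> (10,-14) [heading=180, draw]
    RT 270: heading 180 -> 270
    RT 180: heading 270 -> 90
  ]
  -- iteration 2/3 --
  FD 10: (10,-14) -> (10,-4) [heading=90, draw]
  BK 2: (10,-4) -> (10,-6) [heading=90, draw]
  FD 2: (10,-6) -> (10,-4) [heading=90, draw]
  REPEAT 3 [
    -- iteration 1/3 --
    FD 14: (10,-4) -> (10,10) [heading=90, draw]
    RT 270: heading 90 -> 180
    RT 180: heading 180 -> 0
    -- iteration 2/3 --
    FD 14: (10,10) -> (24,10) [heading=0, draw]
    RT 270: heading 0 -> 90
    RT 180: heading 90 -> 270
    -- iteration 3/3 --
    FD 14: (24,10) -> (24,-4) [heading=270, draw]
    RT 270: heading 270 -> 0
    RT 180: heading 0 -> 180
  ]
  -- iteration 3/3 --
  FD 10: (24,-4) -> (14,-4) [heading=180, draw]
  BK 2: (14,-4) -> (16,-4) [heading=180, draw]
  FD 2: (16,-4) -> (14,-4) [heading=180, draw]
  REPEAT 3 [
    -- iteration 1/3 --
    FD 14: (14,-4) -> (0,-4) [heading=180, draw]
    RT 270: heading 180 -> 270
    RT 180: heading 270 -> 90
    -- iteration 2/3 --
    FD 14: (0,-4) -> (0,10) [heading=90, draw]
    RT 270: heading 90 -> 180
    RT 180: heading 180 -> 0
    -- iteration 3/3 --
    FD 14: (0,10) -> (14,10) [heading=0, draw]
    RT 270: heading 0 -> 90
    RT 180: heading 90 -> 270
  ]
]
Final: pos=(14,10), heading=270, 18 segment(s) drawn
Segments drawn: 18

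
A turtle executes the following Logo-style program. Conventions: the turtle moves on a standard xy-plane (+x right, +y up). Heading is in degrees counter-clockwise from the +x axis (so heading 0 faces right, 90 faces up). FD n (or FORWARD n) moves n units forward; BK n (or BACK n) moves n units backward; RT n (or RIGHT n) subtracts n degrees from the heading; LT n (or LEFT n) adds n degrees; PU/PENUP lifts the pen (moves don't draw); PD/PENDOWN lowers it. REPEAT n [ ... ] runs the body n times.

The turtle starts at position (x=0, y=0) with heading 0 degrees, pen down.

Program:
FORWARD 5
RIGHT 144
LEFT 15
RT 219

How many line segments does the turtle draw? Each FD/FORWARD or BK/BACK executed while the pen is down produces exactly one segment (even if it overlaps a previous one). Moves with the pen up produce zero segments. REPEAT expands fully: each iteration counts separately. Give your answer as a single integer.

Executing turtle program step by step:
Start: pos=(0,0), heading=0, pen down
FD 5: (0,0) -> (5,0) [heading=0, draw]
RT 144: heading 0 -> 216
LT 15: heading 216 -> 231
RT 219: heading 231 -> 12
Final: pos=(5,0), heading=12, 1 segment(s) drawn
Segments drawn: 1

Answer: 1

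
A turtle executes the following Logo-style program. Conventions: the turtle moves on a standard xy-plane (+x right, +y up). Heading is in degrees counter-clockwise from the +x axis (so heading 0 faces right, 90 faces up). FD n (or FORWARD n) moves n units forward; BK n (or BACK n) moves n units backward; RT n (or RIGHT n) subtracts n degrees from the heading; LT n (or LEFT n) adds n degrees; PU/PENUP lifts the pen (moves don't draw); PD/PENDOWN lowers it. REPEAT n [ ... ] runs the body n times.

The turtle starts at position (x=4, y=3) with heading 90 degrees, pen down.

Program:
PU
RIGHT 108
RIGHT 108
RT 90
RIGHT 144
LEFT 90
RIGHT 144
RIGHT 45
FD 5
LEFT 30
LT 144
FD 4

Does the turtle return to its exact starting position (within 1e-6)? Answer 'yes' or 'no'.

Answer: no

Derivation:
Executing turtle program step by step:
Start: pos=(4,3), heading=90, pen down
PU: pen up
RT 108: heading 90 -> 342
RT 108: heading 342 -> 234
RT 90: heading 234 -> 144
RT 144: heading 144 -> 0
LT 90: heading 0 -> 90
RT 144: heading 90 -> 306
RT 45: heading 306 -> 261
FD 5: (4,3) -> (3.218,-1.938) [heading=261, move]
LT 30: heading 261 -> 291
LT 144: heading 291 -> 75
FD 4: (3.218,-1.938) -> (4.253,1.925) [heading=75, move]
Final: pos=(4.253,1.925), heading=75, 0 segment(s) drawn

Start position: (4, 3)
Final position: (4.253, 1.925)
Distance = 1.104; >= 1e-6 -> NOT closed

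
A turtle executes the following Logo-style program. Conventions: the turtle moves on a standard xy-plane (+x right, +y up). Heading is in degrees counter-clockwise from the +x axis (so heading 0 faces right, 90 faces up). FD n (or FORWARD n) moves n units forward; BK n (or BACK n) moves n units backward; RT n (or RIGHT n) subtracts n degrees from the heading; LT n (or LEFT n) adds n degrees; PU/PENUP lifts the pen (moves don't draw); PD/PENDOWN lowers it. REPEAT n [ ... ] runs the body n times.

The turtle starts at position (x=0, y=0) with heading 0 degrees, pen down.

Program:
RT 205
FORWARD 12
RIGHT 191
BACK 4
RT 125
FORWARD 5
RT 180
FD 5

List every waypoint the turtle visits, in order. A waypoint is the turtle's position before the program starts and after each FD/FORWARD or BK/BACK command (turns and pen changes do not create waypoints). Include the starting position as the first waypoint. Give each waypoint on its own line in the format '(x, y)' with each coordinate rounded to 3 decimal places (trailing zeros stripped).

Executing turtle program step by step:
Start: pos=(0,0), heading=0, pen down
RT 205: heading 0 -> 155
FD 12: (0,0) -> (-10.876,5.071) [heading=155, draw]
RT 191: heading 155 -> 324
BK 4: (-10.876,5.071) -> (-14.112,7.423) [heading=324, draw]
RT 125: heading 324 -> 199
FD 5: (-14.112,7.423) -> (-18.839,5.795) [heading=199, draw]
RT 180: heading 199 -> 19
FD 5: (-18.839,5.795) -> (-14.112,7.423) [heading=19, draw]
Final: pos=(-14.112,7.423), heading=19, 4 segment(s) drawn
Waypoints (5 total):
(0, 0)
(-10.876, 5.071)
(-14.112, 7.423)
(-18.839, 5.795)
(-14.112, 7.423)

Answer: (0, 0)
(-10.876, 5.071)
(-14.112, 7.423)
(-18.839, 5.795)
(-14.112, 7.423)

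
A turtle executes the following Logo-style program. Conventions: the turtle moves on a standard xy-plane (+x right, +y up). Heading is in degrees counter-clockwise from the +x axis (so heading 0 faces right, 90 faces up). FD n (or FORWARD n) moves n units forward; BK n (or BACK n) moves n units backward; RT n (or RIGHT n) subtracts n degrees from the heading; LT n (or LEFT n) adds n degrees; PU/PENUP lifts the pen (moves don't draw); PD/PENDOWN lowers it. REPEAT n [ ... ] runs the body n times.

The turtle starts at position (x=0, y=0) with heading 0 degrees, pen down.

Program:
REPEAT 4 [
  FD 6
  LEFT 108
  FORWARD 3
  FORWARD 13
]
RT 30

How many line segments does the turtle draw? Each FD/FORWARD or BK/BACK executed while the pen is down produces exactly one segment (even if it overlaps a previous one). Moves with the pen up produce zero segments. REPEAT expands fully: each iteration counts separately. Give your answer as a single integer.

Executing turtle program step by step:
Start: pos=(0,0), heading=0, pen down
REPEAT 4 [
  -- iteration 1/4 --
  FD 6: (0,0) -> (6,0) [heading=0, draw]
  LT 108: heading 0 -> 108
  FD 3: (6,0) -> (5.073,2.853) [heading=108, draw]
  FD 13: (5.073,2.853) -> (1.056,15.217) [heading=108, draw]
  -- iteration 2/4 --
  FD 6: (1.056,15.217) -> (-0.798,20.923) [heading=108, draw]
  LT 108: heading 108 -> 216
  FD 3: (-0.798,20.923) -> (-3.225,19.16) [heading=216, draw]
  FD 13: (-3.225,19.16) -> (-13.743,11.519) [heading=216, draw]
  -- iteration 3/4 --
  FD 6: (-13.743,11.519) -> (-18.597,7.992) [heading=216, draw]
  LT 108: heading 216 -> 324
  FD 3: (-18.597,7.992) -> (-16.17,6.229) [heading=324, draw]
  FD 13: (-16.17,6.229) -> (-5.652,-1.413) [heading=324, draw]
  -- iteration 4/4 --
  FD 6: (-5.652,-1.413) -> (-0.798,-4.939) [heading=324, draw]
  LT 108: heading 324 -> 72
  FD 3: (-0.798,-4.939) -> (0.129,-2.086) [heading=72, draw]
  FD 13: (0.129,-2.086) -> (4.146,10.278) [heading=72, draw]
]
RT 30: heading 72 -> 42
Final: pos=(4.146,10.278), heading=42, 12 segment(s) drawn
Segments drawn: 12

Answer: 12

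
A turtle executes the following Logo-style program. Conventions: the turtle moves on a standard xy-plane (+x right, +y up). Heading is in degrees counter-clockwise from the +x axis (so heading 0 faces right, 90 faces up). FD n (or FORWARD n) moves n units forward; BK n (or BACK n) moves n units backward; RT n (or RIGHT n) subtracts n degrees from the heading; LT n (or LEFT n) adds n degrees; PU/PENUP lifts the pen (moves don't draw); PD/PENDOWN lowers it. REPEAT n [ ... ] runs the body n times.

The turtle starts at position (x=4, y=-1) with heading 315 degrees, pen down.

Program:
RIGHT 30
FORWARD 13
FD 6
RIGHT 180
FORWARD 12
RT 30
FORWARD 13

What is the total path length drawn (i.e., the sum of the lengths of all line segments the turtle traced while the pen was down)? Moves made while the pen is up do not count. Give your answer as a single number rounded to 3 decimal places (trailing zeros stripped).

Answer: 44

Derivation:
Executing turtle program step by step:
Start: pos=(4,-1), heading=315, pen down
RT 30: heading 315 -> 285
FD 13: (4,-1) -> (7.365,-13.557) [heading=285, draw]
FD 6: (7.365,-13.557) -> (8.918,-19.353) [heading=285, draw]
RT 180: heading 285 -> 105
FD 12: (8.918,-19.353) -> (5.812,-7.761) [heading=105, draw]
RT 30: heading 105 -> 75
FD 13: (5.812,-7.761) -> (9.176,4.796) [heading=75, draw]
Final: pos=(9.176,4.796), heading=75, 4 segment(s) drawn

Segment lengths:
  seg 1: (4,-1) -> (7.365,-13.557), length = 13
  seg 2: (7.365,-13.557) -> (8.918,-19.353), length = 6
  seg 3: (8.918,-19.353) -> (5.812,-7.761), length = 12
  seg 4: (5.812,-7.761) -> (9.176,4.796), length = 13
Total = 44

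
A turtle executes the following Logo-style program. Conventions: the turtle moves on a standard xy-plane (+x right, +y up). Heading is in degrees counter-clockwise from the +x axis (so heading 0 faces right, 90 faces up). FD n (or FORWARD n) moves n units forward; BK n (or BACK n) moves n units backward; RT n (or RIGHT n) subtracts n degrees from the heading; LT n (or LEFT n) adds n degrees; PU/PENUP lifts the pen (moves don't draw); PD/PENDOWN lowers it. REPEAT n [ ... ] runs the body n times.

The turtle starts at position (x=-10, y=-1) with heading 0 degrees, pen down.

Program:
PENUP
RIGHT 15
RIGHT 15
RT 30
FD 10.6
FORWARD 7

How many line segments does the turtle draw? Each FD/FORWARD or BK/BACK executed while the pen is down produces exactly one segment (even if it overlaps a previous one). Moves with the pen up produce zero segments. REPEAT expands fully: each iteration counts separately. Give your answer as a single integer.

Executing turtle program step by step:
Start: pos=(-10,-1), heading=0, pen down
PU: pen up
RT 15: heading 0 -> 345
RT 15: heading 345 -> 330
RT 30: heading 330 -> 300
FD 10.6: (-10,-1) -> (-4.7,-10.18) [heading=300, move]
FD 7: (-4.7,-10.18) -> (-1.2,-16.242) [heading=300, move]
Final: pos=(-1.2,-16.242), heading=300, 0 segment(s) drawn
Segments drawn: 0

Answer: 0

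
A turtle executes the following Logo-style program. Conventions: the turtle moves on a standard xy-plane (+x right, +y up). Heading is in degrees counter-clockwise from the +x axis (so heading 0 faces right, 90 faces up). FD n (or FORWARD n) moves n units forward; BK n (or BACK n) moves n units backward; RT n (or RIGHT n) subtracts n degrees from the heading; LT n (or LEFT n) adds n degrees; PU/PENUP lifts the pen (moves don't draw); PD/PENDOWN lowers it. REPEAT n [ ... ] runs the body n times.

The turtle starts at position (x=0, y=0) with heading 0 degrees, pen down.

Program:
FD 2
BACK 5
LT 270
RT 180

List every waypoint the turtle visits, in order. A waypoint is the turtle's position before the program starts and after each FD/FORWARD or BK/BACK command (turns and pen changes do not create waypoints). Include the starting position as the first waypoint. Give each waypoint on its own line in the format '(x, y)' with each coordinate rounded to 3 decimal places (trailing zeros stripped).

Answer: (0, 0)
(2, 0)
(-3, 0)

Derivation:
Executing turtle program step by step:
Start: pos=(0,0), heading=0, pen down
FD 2: (0,0) -> (2,0) [heading=0, draw]
BK 5: (2,0) -> (-3,0) [heading=0, draw]
LT 270: heading 0 -> 270
RT 180: heading 270 -> 90
Final: pos=(-3,0), heading=90, 2 segment(s) drawn
Waypoints (3 total):
(0, 0)
(2, 0)
(-3, 0)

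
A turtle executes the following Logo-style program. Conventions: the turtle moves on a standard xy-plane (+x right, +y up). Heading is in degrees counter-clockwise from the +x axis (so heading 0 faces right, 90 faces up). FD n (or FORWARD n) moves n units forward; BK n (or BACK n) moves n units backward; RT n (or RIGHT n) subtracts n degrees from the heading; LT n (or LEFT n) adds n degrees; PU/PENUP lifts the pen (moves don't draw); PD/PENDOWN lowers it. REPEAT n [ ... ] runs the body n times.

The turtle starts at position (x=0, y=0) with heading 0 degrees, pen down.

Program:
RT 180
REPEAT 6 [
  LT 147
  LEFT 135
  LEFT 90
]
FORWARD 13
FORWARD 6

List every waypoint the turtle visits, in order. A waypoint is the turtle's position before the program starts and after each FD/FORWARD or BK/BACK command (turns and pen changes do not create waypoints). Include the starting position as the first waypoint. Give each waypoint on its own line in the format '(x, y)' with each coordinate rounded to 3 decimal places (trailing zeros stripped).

Executing turtle program step by step:
Start: pos=(0,0), heading=0, pen down
RT 180: heading 0 -> 180
REPEAT 6 [
  -- iteration 1/6 --
  LT 147: heading 180 -> 327
  LT 135: heading 327 -> 102
  LT 90: heading 102 -> 192
  -- iteration 2/6 --
  LT 147: heading 192 -> 339
  LT 135: heading 339 -> 114
  LT 90: heading 114 -> 204
  -- iteration 3/6 --
  LT 147: heading 204 -> 351
  LT 135: heading 351 -> 126
  LT 90: heading 126 -> 216
  -- iteration 4/6 --
  LT 147: heading 216 -> 3
  LT 135: heading 3 -> 138
  LT 90: heading 138 -> 228
  -- iteration 5/6 --
  LT 147: heading 228 -> 15
  LT 135: heading 15 -> 150
  LT 90: heading 150 -> 240
  -- iteration 6/6 --
  LT 147: heading 240 -> 27
  LT 135: heading 27 -> 162
  LT 90: heading 162 -> 252
]
FD 13: (0,0) -> (-4.017,-12.364) [heading=252, draw]
FD 6: (-4.017,-12.364) -> (-5.871,-18.07) [heading=252, draw]
Final: pos=(-5.871,-18.07), heading=252, 2 segment(s) drawn
Waypoints (3 total):
(0, 0)
(-4.017, -12.364)
(-5.871, -18.07)

Answer: (0, 0)
(-4.017, -12.364)
(-5.871, -18.07)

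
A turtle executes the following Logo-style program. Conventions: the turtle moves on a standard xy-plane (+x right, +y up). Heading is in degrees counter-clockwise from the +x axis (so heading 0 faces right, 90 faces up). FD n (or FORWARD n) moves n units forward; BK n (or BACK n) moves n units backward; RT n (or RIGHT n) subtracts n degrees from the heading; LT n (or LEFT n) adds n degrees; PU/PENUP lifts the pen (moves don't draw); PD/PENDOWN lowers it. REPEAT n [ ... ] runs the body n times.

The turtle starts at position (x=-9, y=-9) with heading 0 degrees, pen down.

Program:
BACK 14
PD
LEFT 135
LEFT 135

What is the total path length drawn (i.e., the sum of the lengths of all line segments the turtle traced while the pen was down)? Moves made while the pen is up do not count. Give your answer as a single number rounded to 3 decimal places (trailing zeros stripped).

Answer: 14

Derivation:
Executing turtle program step by step:
Start: pos=(-9,-9), heading=0, pen down
BK 14: (-9,-9) -> (-23,-9) [heading=0, draw]
PD: pen down
LT 135: heading 0 -> 135
LT 135: heading 135 -> 270
Final: pos=(-23,-9), heading=270, 1 segment(s) drawn

Segment lengths:
  seg 1: (-9,-9) -> (-23,-9), length = 14
Total = 14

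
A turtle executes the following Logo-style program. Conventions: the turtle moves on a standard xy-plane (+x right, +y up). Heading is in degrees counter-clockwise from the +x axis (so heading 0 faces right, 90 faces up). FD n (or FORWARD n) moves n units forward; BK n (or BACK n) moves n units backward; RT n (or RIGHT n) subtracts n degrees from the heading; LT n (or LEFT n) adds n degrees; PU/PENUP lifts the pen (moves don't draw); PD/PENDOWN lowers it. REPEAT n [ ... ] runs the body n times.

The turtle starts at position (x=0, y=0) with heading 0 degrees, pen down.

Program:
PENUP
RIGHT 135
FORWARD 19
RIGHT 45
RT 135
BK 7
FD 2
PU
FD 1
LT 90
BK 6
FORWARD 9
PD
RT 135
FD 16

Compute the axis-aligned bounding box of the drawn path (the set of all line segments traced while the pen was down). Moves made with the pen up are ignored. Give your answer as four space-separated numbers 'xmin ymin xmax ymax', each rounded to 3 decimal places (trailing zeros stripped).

Executing turtle program step by step:
Start: pos=(0,0), heading=0, pen down
PU: pen up
RT 135: heading 0 -> 225
FD 19: (0,0) -> (-13.435,-13.435) [heading=225, move]
RT 45: heading 225 -> 180
RT 135: heading 180 -> 45
BK 7: (-13.435,-13.435) -> (-18.385,-18.385) [heading=45, move]
FD 2: (-18.385,-18.385) -> (-16.971,-16.971) [heading=45, move]
PU: pen up
FD 1: (-16.971,-16.971) -> (-16.263,-16.263) [heading=45, move]
LT 90: heading 45 -> 135
BK 6: (-16.263,-16.263) -> (-12.021,-20.506) [heading=135, move]
FD 9: (-12.021,-20.506) -> (-18.385,-14.142) [heading=135, move]
PD: pen down
RT 135: heading 135 -> 0
FD 16: (-18.385,-14.142) -> (-2.385,-14.142) [heading=0, draw]
Final: pos=(-2.385,-14.142), heading=0, 1 segment(s) drawn

Segment endpoints: x in {-18.385, -2.385}, y in {-14.142, -14.142}
xmin=-18.385, ymin=-14.142, xmax=-2.385, ymax=-14.142

Answer: -18.385 -14.142 -2.385 -14.142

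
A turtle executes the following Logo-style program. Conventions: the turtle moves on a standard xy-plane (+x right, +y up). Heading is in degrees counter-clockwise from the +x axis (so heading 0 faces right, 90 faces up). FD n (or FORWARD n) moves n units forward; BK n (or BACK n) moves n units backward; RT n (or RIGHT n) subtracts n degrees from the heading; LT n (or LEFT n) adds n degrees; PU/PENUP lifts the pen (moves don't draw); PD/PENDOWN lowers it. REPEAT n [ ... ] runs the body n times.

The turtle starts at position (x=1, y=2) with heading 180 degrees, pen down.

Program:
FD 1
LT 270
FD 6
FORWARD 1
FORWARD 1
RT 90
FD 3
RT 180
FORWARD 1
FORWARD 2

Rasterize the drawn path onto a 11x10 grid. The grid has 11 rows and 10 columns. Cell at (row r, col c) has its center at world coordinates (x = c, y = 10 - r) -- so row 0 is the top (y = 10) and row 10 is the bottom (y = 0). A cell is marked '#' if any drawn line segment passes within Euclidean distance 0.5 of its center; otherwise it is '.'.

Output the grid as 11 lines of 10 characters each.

Segment 0: (1,2) -> (0,2)
Segment 1: (0,2) -> (0,8)
Segment 2: (0,8) -> (0,9)
Segment 3: (0,9) -> (0,10)
Segment 4: (0,10) -> (3,10)
Segment 5: (3,10) -> (2,10)
Segment 6: (2,10) -> (0,10)

Answer: ####......
#.........
#.........
#.........
#.........
#.........
#.........
#.........
##........
..........
..........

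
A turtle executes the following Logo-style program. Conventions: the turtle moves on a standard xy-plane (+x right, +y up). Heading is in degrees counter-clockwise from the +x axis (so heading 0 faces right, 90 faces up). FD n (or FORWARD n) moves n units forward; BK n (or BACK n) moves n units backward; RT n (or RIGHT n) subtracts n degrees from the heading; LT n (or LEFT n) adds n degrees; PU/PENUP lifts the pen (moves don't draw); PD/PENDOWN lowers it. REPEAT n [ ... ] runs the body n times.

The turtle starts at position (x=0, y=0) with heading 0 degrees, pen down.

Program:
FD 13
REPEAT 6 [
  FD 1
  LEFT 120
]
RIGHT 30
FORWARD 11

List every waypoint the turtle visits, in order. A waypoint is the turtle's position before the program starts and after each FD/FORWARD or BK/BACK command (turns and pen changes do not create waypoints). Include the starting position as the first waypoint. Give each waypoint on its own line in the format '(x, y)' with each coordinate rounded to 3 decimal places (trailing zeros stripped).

Executing turtle program step by step:
Start: pos=(0,0), heading=0, pen down
FD 13: (0,0) -> (13,0) [heading=0, draw]
REPEAT 6 [
  -- iteration 1/6 --
  FD 1: (13,0) -> (14,0) [heading=0, draw]
  LT 120: heading 0 -> 120
  -- iteration 2/6 --
  FD 1: (14,0) -> (13.5,0.866) [heading=120, draw]
  LT 120: heading 120 -> 240
  -- iteration 3/6 --
  FD 1: (13.5,0.866) -> (13,0) [heading=240, draw]
  LT 120: heading 240 -> 0
  -- iteration 4/6 --
  FD 1: (13,0) -> (14,0) [heading=0, draw]
  LT 120: heading 0 -> 120
  -- iteration 5/6 --
  FD 1: (14,0) -> (13.5,0.866) [heading=120, draw]
  LT 120: heading 120 -> 240
  -- iteration 6/6 --
  FD 1: (13.5,0.866) -> (13,0) [heading=240, draw]
  LT 120: heading 240 -> 0
]
RT 30: heading 0 -> 330
FD 11: (13,0) -> (22.526,-5.5) [heading=330, draw]
Final: pos=(22.526,-5.5), heading=330, 8 segment(s) drawn
Waypoints (9 total):
(0, 0)
(13, 0)
(14, 0)
(13.5, 0.866)
(13, 0)
(14, 0)
(13.5, 0.866)
(13, 0)
(22.526, -5.5)

Answer: (0, 0)
(13, 0)
(14, 0)
(13.5, 0.866)
(13, 0)
(14, 0)
(13.5, 0.866)
(13, 0)
(22.526, -5.5)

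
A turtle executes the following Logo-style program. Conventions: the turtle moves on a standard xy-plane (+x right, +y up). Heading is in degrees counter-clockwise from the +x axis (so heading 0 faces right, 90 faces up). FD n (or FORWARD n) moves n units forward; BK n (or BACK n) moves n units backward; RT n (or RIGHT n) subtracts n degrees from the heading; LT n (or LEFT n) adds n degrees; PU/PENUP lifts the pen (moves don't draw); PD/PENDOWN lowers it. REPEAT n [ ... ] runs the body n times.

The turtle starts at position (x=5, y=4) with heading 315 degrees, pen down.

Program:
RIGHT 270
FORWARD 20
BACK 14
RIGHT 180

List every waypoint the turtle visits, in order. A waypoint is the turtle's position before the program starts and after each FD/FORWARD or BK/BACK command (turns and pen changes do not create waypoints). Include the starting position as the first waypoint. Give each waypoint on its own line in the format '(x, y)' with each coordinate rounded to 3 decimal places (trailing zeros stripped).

Executing turtle program step by step:
Start: pos=(5,4), heading=315, pen down
RT 270: heading 315 -> 45
FD 20: (5,4) -> (19.142,18.142) [heading=45, draw]
BK 14: (19.142,18.142) -> (9.243,8.243) [heading=45, draw]
RT 180: heading 45 -> 225
Final: pos=(9.243,8.243), heading=225, 2 segment(s) drawn
Waypoints (3 total):
(5, 4)
(19.142, 18.142)
(9.243, 8.243)

Answer: (5, 4)
(19.142, 18.142)
(9.243, 8.243)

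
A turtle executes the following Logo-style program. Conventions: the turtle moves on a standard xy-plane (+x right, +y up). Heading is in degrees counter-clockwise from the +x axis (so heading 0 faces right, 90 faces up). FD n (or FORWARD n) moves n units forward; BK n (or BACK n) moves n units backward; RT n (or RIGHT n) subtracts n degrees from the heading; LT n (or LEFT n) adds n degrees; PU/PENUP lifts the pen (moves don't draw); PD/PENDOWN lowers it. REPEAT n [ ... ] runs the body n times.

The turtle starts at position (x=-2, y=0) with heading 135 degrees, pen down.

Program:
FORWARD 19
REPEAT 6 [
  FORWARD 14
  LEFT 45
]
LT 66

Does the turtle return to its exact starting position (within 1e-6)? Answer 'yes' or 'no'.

Answer: no

Derivation:
Executing turtle program step by step:
Start: pos=(-2,0), heading=135, pen down
FD 19: (-2,0) -> (-15.435,13.435) [heading=135, draw]
REPEAT 6 [
  -- iteration 1/6 --
  FD 14: (-15.435,13.435) -> (-25.335,23.335) [heading=135, draw]
  LT 45: heading 135 -> 180
  -- iteration 2/6 --
  FD 14: (-25.335,23.335) -> (-39.335,23.335) [heading=180, draw]
  LT 45: heading 180 -> 225
  -- iteration 3/6 --
  FD 14: (-39.335,23.335) -> (-49.234,13.435) [heading=225, draw]
  LT 45: heading 225 -> 270
  -- iteration 4/6 --
  FD 14: (-49.234,13.435) -> (-49.234,-0.565) [heading=270, draw]
  LT 45: heading 270 -> 315
  -- iteration 5/6 --
  FD 14: (-49.234,-0.565) -> (-39.335,-10.464) [heading=315, draw]
  LT 45: heading 315 -> 0
  -- iteration 6/6 --
  FD 14: (-39.335,-10.464) -> (-25.335,-10.464) [heading=0, draw]
  LT 45: heading 0 -> 45
]
LT 66: heading 45 -> 111
Final: pos=(-25.335,-10.464), heading=111, 7 segment(s) drawn

Start position: (-2, 0)
Final position: (-25.335, -10.464)
Distance = 25.574; >= 1e-6 -> NOT closed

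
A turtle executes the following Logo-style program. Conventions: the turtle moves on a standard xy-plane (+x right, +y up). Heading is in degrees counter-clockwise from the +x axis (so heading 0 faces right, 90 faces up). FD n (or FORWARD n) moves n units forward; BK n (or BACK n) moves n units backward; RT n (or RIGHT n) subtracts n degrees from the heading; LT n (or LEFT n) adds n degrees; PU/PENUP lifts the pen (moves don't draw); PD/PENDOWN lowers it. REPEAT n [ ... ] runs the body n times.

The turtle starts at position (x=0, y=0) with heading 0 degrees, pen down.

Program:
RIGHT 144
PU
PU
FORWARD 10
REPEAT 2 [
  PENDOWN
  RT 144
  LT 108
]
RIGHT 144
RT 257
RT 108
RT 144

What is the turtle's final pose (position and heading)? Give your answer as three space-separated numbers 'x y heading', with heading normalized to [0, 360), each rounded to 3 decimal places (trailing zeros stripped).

Answer: -8.09 -5.878 211

Derivation:
Executing turtle program step by step:
Start: pos=(0,0), heading=0, pen down
RT 144: heading 0 -> 216
PU: pen up
PU: pen up
FD 10: (0,0) -> (-8.09,-5.878) [heading=216, move]
REPEAT 2 [
  -- iteration 1/2 --
  PD: pen down
  RT 144: heading 216 -> 72
  LT 108: heading 72 -> 180
  -- iteration 2/2 --
  PD: pen down
  RT 144: heading 180 -> 36
  LT 108: heading 36 -> 144
]
RT 144: heading 144 -> 0
RT 257: heading 0 -> 103
RT 108: heading 103 -> 355
RT 144: heading 355 -> 211
Final: pos=(-8.09,-5.878), heading=211, 0 segment(s) drawn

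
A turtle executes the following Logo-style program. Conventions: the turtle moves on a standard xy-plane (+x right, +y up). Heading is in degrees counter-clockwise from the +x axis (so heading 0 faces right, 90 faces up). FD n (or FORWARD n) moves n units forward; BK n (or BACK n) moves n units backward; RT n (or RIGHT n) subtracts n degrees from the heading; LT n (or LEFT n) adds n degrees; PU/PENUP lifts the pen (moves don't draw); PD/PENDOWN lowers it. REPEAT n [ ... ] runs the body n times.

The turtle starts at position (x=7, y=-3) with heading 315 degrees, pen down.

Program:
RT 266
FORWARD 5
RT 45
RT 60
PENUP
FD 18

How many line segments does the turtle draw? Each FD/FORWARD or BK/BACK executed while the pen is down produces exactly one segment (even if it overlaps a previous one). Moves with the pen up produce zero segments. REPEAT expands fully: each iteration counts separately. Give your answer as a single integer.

Executing turtle program step by step:
Start: pos=(7,-3), heading=315, pen down
RT 266: heading 315 -> 49
FD 5: (7,-3) -> (10.28,0.774) [heading=49, draw]
RT 45: heading 49 -> 4
RT 60: heading 4 -> 304
PU: pen up
FD 18: (10.28,0.774) -> (20.346,-14.149) [heading=304, move]
Final: pos=(20.346,-14.149), heading=304, 1 segment(s) drawn
Segments drawn: 1

Answer: 1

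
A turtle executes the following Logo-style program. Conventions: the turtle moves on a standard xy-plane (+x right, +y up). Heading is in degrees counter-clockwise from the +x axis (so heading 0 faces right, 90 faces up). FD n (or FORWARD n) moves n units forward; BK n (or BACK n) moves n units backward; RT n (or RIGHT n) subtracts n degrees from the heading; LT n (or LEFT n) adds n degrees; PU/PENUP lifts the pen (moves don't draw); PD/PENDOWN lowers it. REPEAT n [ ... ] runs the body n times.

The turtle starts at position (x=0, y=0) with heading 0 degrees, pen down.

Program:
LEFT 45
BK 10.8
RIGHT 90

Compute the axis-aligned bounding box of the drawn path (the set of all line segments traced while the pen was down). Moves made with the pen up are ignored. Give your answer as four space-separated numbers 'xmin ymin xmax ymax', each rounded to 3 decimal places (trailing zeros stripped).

Executing turtle program step by step:
Start: pos=(0,0), heading=0, pen down
LT 45: heading 0 -> 45
BK 10.8: (0,0) -> (-7.637,-7.637) [heading=45, draw]
RT 90: heading 45 -> 315
Final: pos=(-7.637,-7.637), heading=315, 1 segment(s) drawn

Segment endpoints: x in {-7.637, 0}, y in {-7.637, 0}
xmin=-7.637, ymin=-7.637, xmax=0, ymax=0

Answer: -7.637 -7.637 0 0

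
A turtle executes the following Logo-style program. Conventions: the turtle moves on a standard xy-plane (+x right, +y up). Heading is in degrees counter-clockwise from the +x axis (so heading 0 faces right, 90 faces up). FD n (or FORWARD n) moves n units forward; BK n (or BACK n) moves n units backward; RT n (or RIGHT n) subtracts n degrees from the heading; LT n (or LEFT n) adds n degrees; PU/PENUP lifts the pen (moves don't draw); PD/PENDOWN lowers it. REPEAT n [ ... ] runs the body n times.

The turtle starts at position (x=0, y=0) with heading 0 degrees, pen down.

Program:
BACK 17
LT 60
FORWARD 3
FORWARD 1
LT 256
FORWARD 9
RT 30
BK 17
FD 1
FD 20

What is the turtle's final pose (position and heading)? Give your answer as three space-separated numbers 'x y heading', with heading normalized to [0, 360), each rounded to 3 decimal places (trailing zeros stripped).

Executing turtle program step by step:
Start: pos=(0,0), heading=0, pen down
BK 17: (0,0) -> (-17,0) [heading=0, draw]
LT 60: heading 0 -> 60
FD 3: (-17,0) -> (-15.5,2.598) [heading=60, draw]
FD 1: (-15.5,2.598) -> (-15,3.464) [heading=60, draw]
LT 256: heading 60 -> 316
FD 9: (-15,3.464) -> (-8.526,-2.788) [heading=316, draw]
RT 30: heading 316 -> 286
BK 17: (-8.526,-2.788) -> (-13.212,13.554) [heading=286, draw]
FD 1: (-13.212,13.554) -> (-12.936,12.592) [heading=286, draw]
FD 20: (-12.936,12.592) -> (-7.423,-6.633) [heading=286, draw]
Final: pos=(-7.423,-6.633), heading=286, 7 segment(s) drawn

Answer: -7.423 -6.633 286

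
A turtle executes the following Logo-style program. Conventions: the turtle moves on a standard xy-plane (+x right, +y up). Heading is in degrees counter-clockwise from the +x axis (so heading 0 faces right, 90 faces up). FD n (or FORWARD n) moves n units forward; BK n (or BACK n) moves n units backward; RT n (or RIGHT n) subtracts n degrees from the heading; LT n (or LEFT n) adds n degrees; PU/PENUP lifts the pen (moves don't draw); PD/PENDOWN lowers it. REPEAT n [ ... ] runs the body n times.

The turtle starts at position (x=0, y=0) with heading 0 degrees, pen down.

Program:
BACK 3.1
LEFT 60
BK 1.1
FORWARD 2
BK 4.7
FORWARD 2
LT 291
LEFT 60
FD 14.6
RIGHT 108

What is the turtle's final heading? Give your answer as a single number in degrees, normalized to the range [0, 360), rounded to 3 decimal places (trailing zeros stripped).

Answer: 303

Derivation:
Executing turtle program step by step:
Start: pos=(0,0), heading=0, pen down
BK 3.1: (0,0) -> (-3.1,0) [heading=0, draw]
LT 60: heading 0 -> 60
BK 1.1: (-3.1,0) -> (-3.65,-0.953) [heading=60, draw]
FD 2: (-3.65,-0.953) -> (-2.65,0.779) [heading=60, draw]
BK 4.7: (-2.65,0.779) -> (-5,-3.291) [heading=60, draw]
FD 2: (-5,-3.291) -> (-4,-1.559) [heading=60, draw]
LT 291: heading 60 -> 351
LT 60: heading 351 -> 51
FD 14.6: (-4,-1.559) -> (5.188,9.787) [heading=51, draw]
RT 108: heading 51 -> 303
Final: pos=(5.188,9.787), heading=303, 6 segment(s) drawn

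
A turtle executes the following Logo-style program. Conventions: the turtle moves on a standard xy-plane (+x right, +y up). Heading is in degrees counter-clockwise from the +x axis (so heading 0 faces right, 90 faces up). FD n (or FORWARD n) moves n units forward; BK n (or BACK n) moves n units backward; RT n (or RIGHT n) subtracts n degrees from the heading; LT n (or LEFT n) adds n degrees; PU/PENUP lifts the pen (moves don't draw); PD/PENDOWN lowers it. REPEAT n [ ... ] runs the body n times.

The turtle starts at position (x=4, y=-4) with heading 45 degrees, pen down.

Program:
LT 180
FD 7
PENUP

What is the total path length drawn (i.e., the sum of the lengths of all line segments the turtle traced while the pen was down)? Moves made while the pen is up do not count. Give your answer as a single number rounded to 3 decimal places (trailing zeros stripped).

Executing turtle program step by step:
Start: pos=(4,-4), heading=45, pen down
LT 180: heading 45 -> 225
FD 7: (4,-4) -> (-0.95,-8.95) [heading=225, draw]
PU: pen up
Final: pos=(-0.95,-8.95), heading=225, 1 segment(s) drawn

Segment lengths:
  seg 1: (4,-4) -> (-0.95,-8.95), length = 7
Total = 7

Answer: 7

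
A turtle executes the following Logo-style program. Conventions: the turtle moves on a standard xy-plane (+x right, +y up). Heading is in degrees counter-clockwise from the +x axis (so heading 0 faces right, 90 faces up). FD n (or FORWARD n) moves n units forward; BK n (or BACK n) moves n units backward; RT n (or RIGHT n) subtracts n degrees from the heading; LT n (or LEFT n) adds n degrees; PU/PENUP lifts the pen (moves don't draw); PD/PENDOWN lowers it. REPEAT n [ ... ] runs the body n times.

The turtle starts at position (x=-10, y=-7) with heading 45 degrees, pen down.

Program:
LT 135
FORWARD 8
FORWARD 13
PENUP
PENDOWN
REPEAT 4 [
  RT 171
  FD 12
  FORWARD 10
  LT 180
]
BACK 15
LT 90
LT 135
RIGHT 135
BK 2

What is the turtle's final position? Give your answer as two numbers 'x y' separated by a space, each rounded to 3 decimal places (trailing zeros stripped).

Executing turtle program step by step:
Start: pos=(-10,-7), heading=45, pen down
LT 135: heading 45 -> 180
FD 8: (-10,-7) -> (-18,-7) [heading=180, draw]
FD 13: (-18,-7) -> (-31,-7) [heading=180, draw]
PU: pen up
PD: pen down
REPEAT 4 [
  -- iteration 1/4 --
  RT 171: heading 180 -> 9
  FD 12: (-31,-7) -> (-19.148,-5.123) [heading=9, draw]
  FD 10: (-19.148,-5.123) -> (-9.271,-3.558) [heading=9, draw]
  LT 180: heading 9 -> 189
  -- iteration 2/4 --
  RT 171: heading 189 -> 18
  FD 12: (-9.271,-3.558) -> (2.142,0.15) [heading=18, draw]
  FD 10: (2.142,0.15) -> (11.652,3.24) [heading=18, draw]
  LT 180: heading 18 -> 198
  -- iteration 3/4 --
  RT 171: heading 198 -> 27
  FD 12: (11.652,3.24) -> (22.344,8.688) [heading=27, draw]
  FD 10: (22.344,8.688) -> (31.255,13.228) [heading=27, draw]
  LT 180: heading 27 -> 207
  -- iteration 4/4 --
  RT 171: heading 207 -> 36
  FD 12: (31.255,13.228) -> (40.963,20.281) [heading=36, draw]
  FD 10: (40.963,20.281) -> (49.053,26.159) [heading=36, draw]
  LT 180: heading 36 -> 216
]
BK 15: (49.053,26.159) -> (61.188,34.976) [heading=216, draw]
LT 90: heading 216 -> 306
LT 135: heading 306 -> 81
RT 135: heading 81 -> 306
BK 2: (61.188,34.976) -> (60.013,36.594) [heading=306, draw]
Final: pos=(60.013,36.594), heading=306, 12 segment(s) drawn

Answer: 60.013 36.594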